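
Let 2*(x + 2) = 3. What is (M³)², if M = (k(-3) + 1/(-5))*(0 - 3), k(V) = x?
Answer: 85766121/1000000 ≈ 85.766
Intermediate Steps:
x = -½ (x = -2 + (½)*3 = -2 + 3/2 = -½ ≈ -0.50000)
k(V) = -½
M = 21/10 (M = (-½ + 1/(-5))*(0 - 3) = (-½ - ⅕)*(-3) = -7/10*(-3) = 21/10 ≈ 2.1000)
(M³)² = ((21/10)³)² = (9261/1000)² = 85766121/1000000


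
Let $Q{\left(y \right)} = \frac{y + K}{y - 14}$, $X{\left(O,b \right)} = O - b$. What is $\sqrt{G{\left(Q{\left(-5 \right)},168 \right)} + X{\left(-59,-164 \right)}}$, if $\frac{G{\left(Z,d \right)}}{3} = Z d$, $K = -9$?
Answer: $\frac{\sqrt{171969}}{19} \approx 21.826$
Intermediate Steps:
$Q{\left(y \right)} = \frac{-9 + y}{-14 + y}$ ($Q{\left(y \right)} = \frac{y - 9}{y - 14} = \frac{-9 + y}{-14 + y}$)
$G{\left(Z,d \right)} = 3 Z d$
$\sqrt{G{\left(Q{\left(-5 \right)},168 \right)} + X{\left(-59,-164 \right)}} = \sqrt{3 \frac{-9 - 5}{-14 - 5} \cdot 168 - -105} = \sqrt{3 \frac{1}{-19} \left(-14\right) 168 + \left(-59 + 164\right)} = \sqrt{3 \left(\left(- \frac{1}{19}\right) \left(-14\right)\right) 168 + 105} = \sqrt{3 \cdot \frac{14}{19} \cdot 168 + 105} = \sqrt{\frac{7056}{19} + 105} = \sqrt{\frac{9051}{19}} = \frac{\sqrt{171969}}{19}$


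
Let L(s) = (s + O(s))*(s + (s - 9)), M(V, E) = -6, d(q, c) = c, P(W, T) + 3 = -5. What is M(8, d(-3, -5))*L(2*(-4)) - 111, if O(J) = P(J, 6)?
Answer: -2511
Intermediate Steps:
P(W, T) = -8 (P(W, T) = -3 - 5 = -8)
O(J) = -8
L(s) = (-9 + 2*s)*(-8 + s) (L(s) = (s - 8)*(s + (s - 9)) = (-8 + s)*(s + (-9 + s)) = (-8 + s)*(-9 + 2*s) = (-9 + 2*s)*(-8 + s))
M(8, d(-3, -5))*L(2*(-4)) - 111 = -6*(72 - 50*(-4) + 2*(2*(-4))²) - 111 = -6*(72 - 25*(-8) + 2*(-8)²) - 111 = -6*(72 + 200 + 2*64) - 111 = -6*(72 + 200 + 128) - 111 = -6*400 - 111 = -2400 - 111 = -2511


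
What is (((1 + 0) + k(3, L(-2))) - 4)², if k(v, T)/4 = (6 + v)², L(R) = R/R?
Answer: 103041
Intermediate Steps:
L(R) = 1
k(v, T) = 4*(6 + v)²
(((1 + 0) + k(3, L(-2))) - 4)² = (((1 + 0) + 4*(6 + 3)²) - 4)² = ((1 + 4*9²) - 4)² = ((1 + 4*81) - 4)² = ((1 + 324) - 4)² = (325 - 4)² = 321² = 103041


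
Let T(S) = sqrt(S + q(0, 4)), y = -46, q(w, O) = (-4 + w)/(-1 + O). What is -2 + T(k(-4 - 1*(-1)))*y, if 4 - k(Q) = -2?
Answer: -2 - 46*sqrt(42)/3 ≈ -101.37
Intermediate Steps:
k(Q) = 6 (k(Q) = 4 - 1*(-2) = 4 + 2 = 6)
q(w, O) = (-4 + w)/(-1 + O)
T(S) = sqrt(-4/3 + S) (T(S) = sqrt(S + (-4 + 0)/(-1 + 4)) = sqrt(S - 4/3) = sqrt(-4/3 + S))
-2 + T(k(-4 - 1*(-1)))*y = -2 + (sqrt(-12 + 9*6)/3)*(-46) = -2 + (sqrt(-12 + 54)/3)*(-46) = -2 + (sqrt(42)/3)*(-46) = -2 - 46*sqrt(42)/3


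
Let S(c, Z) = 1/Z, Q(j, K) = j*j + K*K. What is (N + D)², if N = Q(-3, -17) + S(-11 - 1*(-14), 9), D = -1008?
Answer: 40819321/81 ≈ 5.0394e+5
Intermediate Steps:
Q(j, K) = K² + j² (Q(j, K) = j² + K² = K² + j²)
N = 2683/9 (N = ((-17)² + (-3)²) + 1/9 = (289 + 9) + ⅑ = 298 + ⅑ = 2683/9 ≈ 298.11)
(N + D)² = (2683/9 - 1008)² = (-6389/9)² = 40819321/81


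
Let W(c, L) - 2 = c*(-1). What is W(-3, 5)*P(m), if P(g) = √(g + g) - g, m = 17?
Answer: -85 + 5*√34 ≈ -55.845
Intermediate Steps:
W(c, L) = 2 - c (W(c, L) = 2 + c*(-1) = 2 - c)
P(g) = -g + √2*√g (P(g) = √(2*g) - g = √2*√g - g = -g + √2*√g)
W(-3, 5)*P(m) = (2 - 1*(-3))*(-1*17 + √2*√17) = (2 + 3)*(-17 + √34) = 5*(-17 + √34) = -85 + 5*√34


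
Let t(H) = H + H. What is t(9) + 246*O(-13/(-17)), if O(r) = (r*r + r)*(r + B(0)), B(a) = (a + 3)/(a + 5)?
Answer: 2314242/4913 ≈ 471.04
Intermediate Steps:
t(H) = 2*H
B(a) = (3 + a)/(5 + a)
O(r) = (3/5 + r)*(r + r**2) (O(r) = (r*r + r)*(r + (3 + 0)/(5 + 0)) = (r**2 + r)*(r + 3/5) = (r + r**2)*(r + (1/5)*3) = (r + r**2)*(r + 3/5) = (r + r**2)*(3/5 + r) = (3/5 + r)*(r + r**2))
t(9) + 246*O(-13/(-17)) = 2*9 + 246*((-13/(-17))*(3 + 5*(-13/(-17))**2 + 8*(-13/(-17)))/5) = 18 + 246*((-13*(-1/17))*(3 + 5*(-13*(-1/17))**2 + 8*(-13*(-1/17)))/5) = 18 + 246*((1/5)*(13/17)*(3 + 5*(13/17)**2 + 8*(13/17))) = 18 + 246*((1/5)*(13/17)*(3 + 5*(169/289) + 104/17)) = 18 + 246*((1/5)*(13/17)*(3 + 845/289 + 104/17)) = 18 + 246*((1/5)*(13/17)*(3480/289)) = 18 + 246*(9048/4913) = 18 + 2225808/4913 = 2314242/4913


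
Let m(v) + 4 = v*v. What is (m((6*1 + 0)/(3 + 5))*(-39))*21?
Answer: 45045/16 ≈ 2815.3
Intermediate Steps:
m(v) = -4 + v² (m(v) = -4 + v*v = -4 + v²)
(m((6*1 + 0)/(3 + 5))*(-39))*21 = ((-4 + ((6*1 + 0)/(3 + 5))²)*(-39))*21 = ((-4 + ((6 + 0)/8)²)*(-39))*21 = ((-4 + (6*(⅛))²)*(-39))*21 = ((-4 + (¾)²)*(-39))*21 = ((-4 + 9/16)*(-39))*21 = -55/16*(-39)*21 = (2145/16)*21 = 45045/16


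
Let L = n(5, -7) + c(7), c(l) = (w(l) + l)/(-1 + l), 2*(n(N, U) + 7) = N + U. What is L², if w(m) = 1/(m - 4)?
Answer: 3721/81 ≈ 45.938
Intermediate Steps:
w(m) = 1/(-4 + m)
n(N, U) = -7 + N/2 + U/2 (n(N, U) = -7 + (N + U)/2 = -7 + (N/2 + U/2) = -7 + N/2 + U/2)
c(l) = (l + 1/(-4 + l))/(-1 + l) (c(l) = (1/(-4 + l) + l)/(-1 + l) = (l + 1/(-4 + l))/(-1 + l))
L = -61/9 (L = (-7 + (½)*5 + (½)*(-7)) + (1 + 7*(-4 + 7))/((-1 + 7)*(-4 + 7)) = (-7 + 5/2 - 7/2) + (1 + 7*3)/(6*3) = -8 + (⅙)*(⅓)*(1 + 21) = -8 + (⅙)*(⅓)*22 = -8 + 11/9 = -61/9 ≈ -6.7778)
L² = (-61/9)² = 3721/81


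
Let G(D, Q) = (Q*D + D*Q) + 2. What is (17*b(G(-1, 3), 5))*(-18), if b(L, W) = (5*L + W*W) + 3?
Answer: -2448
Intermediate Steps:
G(D, Q) = 2 + 2*D*Q (G(D, Q) = (D*Q + D*Q) + 2 = 2*D*Q + 2 = 2 + 2*D*Q)
b(L, W) = 3 + W**2 + 5*L (b(L, W) = (5*L + W**2) + 3 = (W**2 + 5*L) + 3 = 3 + W**2 + 5*L)
(17*b(G(-1, 3), 5))*(-18) = (17*(3 + 5**2 + 5*(2 + 2*(-1)*3)))*(-18) = (17*(3 + 25 + 5*(2 - 6)))*(-18) = (17*(3 + 25 + 5*(-4)))*(-18) = (17*(3 + 25 - 20))*(-18) = (17*8)*(-18) = 136*(-18) = -2448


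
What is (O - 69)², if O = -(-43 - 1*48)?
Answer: 484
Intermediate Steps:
O = 91 (O = -(-43 - 48) = -1*(-91) = 91)
(O - 69)² = (91 - 69)² = 22² = 484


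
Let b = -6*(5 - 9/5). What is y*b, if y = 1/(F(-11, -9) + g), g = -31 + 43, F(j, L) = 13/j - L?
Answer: -528/545 ≈ -0.96881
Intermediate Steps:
F(j, L) = -L + 13/j
g = 12
b = -96/5 (b = -6*(5 - 9*⅕) = -6*(5 - 9/5) = -6*16/5 = -96/5 ≈ -19.200)
y = 11/218 (y = 1/((-1*(-9) + 13/(-11)) + 12) = 1/((9 + 13*(-1/11)) + 12) = 1/((9 - 13/11) + 12) = 1/(86/11 + 12) = 1/(218/11) = 11/218 ≈ 0.050459)
y*b = (11/218)*(-96/5) = -528/545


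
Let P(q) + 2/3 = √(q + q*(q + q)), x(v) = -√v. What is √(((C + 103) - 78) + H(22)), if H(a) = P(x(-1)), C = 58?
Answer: √(741 + 9*√(-2 - I))/3 ≈ 9.093 - 0.080025*I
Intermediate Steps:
P(q) = -⅔ + √(q + 2*q²) (P(q) = -⅔ + √(q + q*(q + q)) = -⅔ + √(q + q*(2*q)) = -⅔ + √(q + 2*q²))
H(a) = -⅔ + √(-I*(1 - 2*I)) (H(a) = -⅔ + √((-√(-1))*(1 + 2*(-√(-1)))) = -⅔ + √((-I)*(1 + 2*(-I))) = -⅔ + √((-I)*(1 - 2*I)) = -⅔ + √(-I*(1 - 2*I)))
√(((C + 103) - 78) + H(22)) = √(((58 + 103) - 78) + (-⅔ + √(-2 - I))) = √((161 - 78) + (-⅔ + √(-2 - I))) = √(83 + (-⅔ + √(-2 - I))) = √(247/3 + √(-2 - I))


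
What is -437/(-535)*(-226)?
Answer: -98762/535 ≈ -184.60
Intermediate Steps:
-437/(-535)*(-226) = -437*(-1/535)*(-226) = (437/535)*(-226) = -98762/535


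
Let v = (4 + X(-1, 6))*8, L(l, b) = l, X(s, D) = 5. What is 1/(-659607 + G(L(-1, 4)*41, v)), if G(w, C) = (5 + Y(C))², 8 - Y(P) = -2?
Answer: -1/659382 ≈ -1.5166e-6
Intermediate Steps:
Y(P) = 10 (Y(P) = 8 - 1*(-2) = 8 + 2 = 10)
v = 72 (v = (4 + 5)*8 = 9*8 = 72)
G(w, C) = 225 (G(w, C) = (5 + 10)² = 15² = 225)
1/(-659607 + G(L(-1, 4)*41, v)) = 1/(-659607 + 225) = 1/(-659382) = -1/659382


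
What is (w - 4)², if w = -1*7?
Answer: 121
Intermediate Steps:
w = -7
(w - 4)² = (-7 - 4)² = (-11)² = 121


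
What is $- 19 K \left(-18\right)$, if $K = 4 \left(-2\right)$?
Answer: $-2736$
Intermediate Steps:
$K = -8$
$- 19 K \left(-18\right) = \left(-19\right) \left(-8\right) \left(-18\right) = 152 \left(-18\right) = -2736$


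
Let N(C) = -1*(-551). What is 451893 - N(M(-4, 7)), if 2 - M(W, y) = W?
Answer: 451342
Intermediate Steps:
M(W, y) = 2 - W
N(C) = 551
451893 - N(M(-4, 7)) = 451893 - 1*551 = 451893 - 551 = 451342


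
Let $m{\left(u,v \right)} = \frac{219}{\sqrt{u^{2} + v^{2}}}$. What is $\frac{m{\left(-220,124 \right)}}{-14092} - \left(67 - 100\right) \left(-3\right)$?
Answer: $-99 - \frac{219 \sqrt{3986}}{224682848} \approx -99.0$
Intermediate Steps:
$m{\left(u,v \right)} = \frac{219}{\sqrt{u^{2} + v^{2}}}$
$\frac{m{\left(-220,124 \right)}}{-14092} - \left(67 - 100\right) \left(-3\right) = \frac{219 \frac{1}{\sqrt{\left(-220\right)^{2} + 124^{2}}}}{-14092} - \left(67 - 100\right) \left(-3\right) = \frac{219}{\sqrt{48400 + 15376}} \left(- \frac{1}{14092}\right) - \left(-33\right) \left(-3\right) = \frac{219}{4 \sqrt{3986}} \left(- \frac{1}{14092}\right) - 99 = 219 \frac{\sqrt{3986}}{15944} \left(- \frac{1}{14092}\right) - 99 = \frac{219 \sqrt{3986}}{15944} \left(- \frac{1}{14092}\right) - 99 = - \frac{219 \sqrt{3986}}{224682848} - 99 = -99 - \frac{219 \sqrt{3986}}{224682848}$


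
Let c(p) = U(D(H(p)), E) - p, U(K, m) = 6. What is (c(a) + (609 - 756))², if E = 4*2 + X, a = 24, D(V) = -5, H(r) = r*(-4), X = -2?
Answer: 27225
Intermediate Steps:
H(r) = -4*r
E = 6 (E = 4*2 - 2 = 8 - 2 = 6)
c(p) = 6 - p
(c(a) + (609 - 756))² = ((6 - 1*24) + (609 - 756))² = ((6 - 24) - 147)² = (-18 - 147)² = (-165)² = 27225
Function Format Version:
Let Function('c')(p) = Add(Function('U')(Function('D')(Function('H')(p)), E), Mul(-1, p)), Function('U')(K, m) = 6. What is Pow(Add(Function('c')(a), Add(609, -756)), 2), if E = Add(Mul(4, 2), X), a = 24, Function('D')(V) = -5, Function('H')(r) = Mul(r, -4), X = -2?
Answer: 27225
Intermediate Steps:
Function('H')(r) = Mul(-4, r)
E = 6 (E = Add(Mul(4, 2), -2) = Add(8, -2) = 6)
Function('c')(p) = Add(6, Mul(-1, p))
Pow(Add(Function('c')(a), Add(609, -756)), 2) = Pow(Add(Add(6, Mul(-1, 24)), Add(609, -756)), 2) = Pow(Add(Add(6, -24), -147), 2) = Pow(Add(-18, -147), 2) = Pow(-165, 2) = 27225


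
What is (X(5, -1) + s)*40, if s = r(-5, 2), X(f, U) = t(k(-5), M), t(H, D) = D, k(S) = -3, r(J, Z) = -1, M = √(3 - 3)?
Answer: -40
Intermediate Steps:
M = 0 (M = √0 = 0)
X(f, U) = 0
s = -1
(X(5, -1) + s)*40 = (0 - 1)*40 = -1*40 = -40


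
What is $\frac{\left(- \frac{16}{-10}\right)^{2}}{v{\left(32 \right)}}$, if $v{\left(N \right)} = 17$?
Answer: $\frac{64}{425} \approx 0.15059$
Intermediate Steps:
$\frac{\left(- \frac{16}{-10}\right)^{2}}{v{\left(32 \right)}} = \frac{\left(- \frac{16}{-10}\right)^{2}}{17} = \left(\left(-16\right) \left(- \frac{1}{10}\right)\right)^{2} \cdot \frac{1}{17} = \left(\frac{8}{5}\right)^{2} \cdot \frac{1}{17} = \frac{64}{25} \cdot \frac{1}{17} = \frac{64}{425}$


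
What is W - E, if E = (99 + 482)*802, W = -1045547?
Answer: -1511509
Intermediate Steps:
E = 465962 (E = 581*802 = 465962)
W - E = -1045547 - 1*465962 = -1045547 - 465962 = -1511509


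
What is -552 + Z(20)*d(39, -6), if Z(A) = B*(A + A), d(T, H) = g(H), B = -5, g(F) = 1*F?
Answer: 648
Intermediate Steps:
g(F) = F
d(T, H) = H
Z(A) = -10*A (Z(A) = -5*(A + A) = -10*A)
-552 + Z(20)*d(39, -6) = -552 - 10*20*(-6) = -552 - 200*(-6) = -552 + 1200 = 648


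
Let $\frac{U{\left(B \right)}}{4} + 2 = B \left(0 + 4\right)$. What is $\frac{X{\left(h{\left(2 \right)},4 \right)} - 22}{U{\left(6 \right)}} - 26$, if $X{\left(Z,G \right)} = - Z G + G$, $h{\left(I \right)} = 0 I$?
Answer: $- \frac{1153}{44} \approx -26.205$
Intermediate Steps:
$h{\left(I \right)} = 0$
$X{\left(Z,G \right)} = G - G Z$ ($X{\left(Z,G \right)} = - G Z + G = G - G Z$)
$U{\left(B \right)} = -8 + 16 B$ ($U{\left(B \right)} = -8 + 4 B \left(0 + 4\right) = -8 + 4 B 4 = -8 + 4 \cdot 4 B = -8 + 16 B$)
$\frac{X{\left(h{\left(2 \right)},4 \right)} - 22}{U{\left(6 \right)}} - 26 = \frac{4 \left(1 - 0\right) - 22}{-8 + 16 \cdot 6} - 26 = \frac{4 \left(1 + 0\right) - 22}{-8 + 96} - 26 = \frac{4 \cdot 1 - 22}{88} - 26 = \left(4 - 22\right) \frac{1}{88} - 26 = \left(-18\right) \frac{1}{88} - 26 = - \frac{9}{44} - 26 = - \frac{1153}{44}$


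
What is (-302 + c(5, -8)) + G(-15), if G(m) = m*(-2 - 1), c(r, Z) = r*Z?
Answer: -297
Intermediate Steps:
c(r, Z) = Z*r
G(m) = -3*m (G(m) = m*(-3) = -3*m)
(-302 + c(5, -8)) + G(-15) = (-302 - 8*5) - 3*(-15) = (-302 - 40) + 45 = -342 + 45 = -297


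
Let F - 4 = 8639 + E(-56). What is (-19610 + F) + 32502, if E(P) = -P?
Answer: 21591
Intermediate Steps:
F = 8699 (F = 4 + (8639 - 1*(-56)) = 4 + (8639 + 56) = 4 + 8695 = 8699)
(-19610 + F) + 32502 = (-19610 + 8699) + 32502 = -10911 + 32502 = 21591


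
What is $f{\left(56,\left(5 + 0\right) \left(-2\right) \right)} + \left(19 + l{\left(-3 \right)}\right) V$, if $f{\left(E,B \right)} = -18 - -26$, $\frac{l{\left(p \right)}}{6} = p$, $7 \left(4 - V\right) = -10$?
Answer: $\frac{94}{7} \approx 13.429$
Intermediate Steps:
$V = \frac{38}{7}$ ($V = 4 - - \frac{10}{7} = 4 + \frac{10}{7} = \frac{38}{7} \approx 5.4286$)
$l{\left(p \right)} = 6 p$
$f{\left(E,B \right)} = 8$ ($f{\left(E,B \right)} = -18 + 26 = 8$)
$f{\left(56,\left(5 + 0\right) \left(-2\right) \right)} + \left(19 + l{\left(-3 \right)}\right) V = 8 + \left(19 + 6 \left(-3\right)\right) \frac{38}{7} = 8 + \left(19 - 18\right) \frac{38}{7} = 8 + 1 \cdot \frac{38}{7} = 8 + \frac{38}{7} = \frac{94}{7}$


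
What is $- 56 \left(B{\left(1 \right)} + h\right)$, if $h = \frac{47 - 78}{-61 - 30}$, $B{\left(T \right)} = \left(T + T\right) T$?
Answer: $- \frac{1704}{13} \approx -131.08$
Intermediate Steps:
$B{\left(T \right)} = 2 T^{2}$ ($B{\left(T \right)} = 2 T T = 2 T^{2}$)
$h = \frac{31}{91}$ ($h = - \frac{31}{-91} = \left(-31\right) \left(- \frac{1}{91}\right) = \frac{31}{91} \approx 0.34066$)
$- 56 \left(B{\left(1 \right)} + h\right) = - 56 \left(2 \cdot 1^{2} + \frac{31}{91}\right) = - 56 \left(2 \cdot 1 + \frac{31}{91}\right) = - 56 \left(2 + \frac{31}{91}\right) = \left(-56\right) \frac{213}{91} = - \frac{1704}{13}$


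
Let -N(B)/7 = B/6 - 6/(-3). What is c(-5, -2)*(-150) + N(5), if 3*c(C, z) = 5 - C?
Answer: -3119/6 ≈ -519.83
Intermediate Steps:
c(C, z) = 5/3 - C/3 (c(C, z) = (5 - C)/3 = 5/3 - C/3)
N(B) = -14 - 7*B/6 (N(B) = -7*(B/6 - 6/(-3)) = -7*(B*(⅙) - 6*(-⅓)) = -7*(B/6 + 2) = -7*(2 + B/6) = -14 - 7*B/6)
c(-5, -2)*(-150) + N(5) = (5/3 - ⅓*(-5))*(-150) + (-14 - 7/6*5) = (5/3 + 5/3)*(-150) + (-14 - 35/6) = (10/3)*(-150) - 119/6 = -500 - 119/6 = -3119/6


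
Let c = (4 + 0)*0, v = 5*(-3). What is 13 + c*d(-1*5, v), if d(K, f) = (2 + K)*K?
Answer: 13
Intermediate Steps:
v = -15
c = 0 (c = 4*0 = 0)
d(K, f) = K*(2 + K)
13 + c*d(-1*5, v) = 13 + 0*((-1*5)*(2 - 1*5)) = 13 + 0*(-5*(2 - 5)) = 13 + 0*(-5*(-3)) = 13 + 0*15 = 13 + 0 = 13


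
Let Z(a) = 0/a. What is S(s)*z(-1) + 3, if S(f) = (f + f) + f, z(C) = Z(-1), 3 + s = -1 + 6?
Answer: 3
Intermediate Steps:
s = 2 (s = -3 + (-1 + 6) = -3 + 5 = 2)
Z(a) = 0
z(C) = 0
S(f) = 3*f (S(f) = 2*f + f = 3*f)
S(s)*z(-1) + 3 = (3*2)*0 + 3 = 6*0 + 3 = 0 + 3 = 3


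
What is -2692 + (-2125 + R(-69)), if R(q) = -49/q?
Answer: -332324/69 ≈ -4816.3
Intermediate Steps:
-2692 + (-2125 + R(-69)) = -2692 + (-2125 - 49/(-69)) = -2692 + (-2125 - 49*(-1/69)) = -2692 + (-2125 + 49/69) = -2692 - 146576/69 = -332324/69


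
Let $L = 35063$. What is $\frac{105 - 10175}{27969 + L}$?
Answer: $- \frac{5035}{31516} \approx -0.15976$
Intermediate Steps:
$\frac{105 - 10175}{27969 + L} = \frac{105 - 10175}{27969 + 35063} = - \frac{10070}{63032} = \left(-10070\right) \frac{1}{63032} = - \frac{5035}{31516}$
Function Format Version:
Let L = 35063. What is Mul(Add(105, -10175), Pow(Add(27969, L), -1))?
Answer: Rational(-5035, 31516) ≈ -0.15976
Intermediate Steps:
Mul(Add(105, -10175), Pow(Add(27969, L), -1)) = Mul(Add(105, -10175), Pow(Add(27969, 35063), -1)) = Mul(-10070, Pow(63032, -1)) = Mul(-10070, Rational(1, 63032)) = Rational(-5035, 31516)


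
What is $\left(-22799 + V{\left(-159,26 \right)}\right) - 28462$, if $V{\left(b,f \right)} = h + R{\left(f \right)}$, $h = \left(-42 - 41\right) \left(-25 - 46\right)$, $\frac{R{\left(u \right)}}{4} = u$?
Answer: $-45264$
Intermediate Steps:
$R{\left(u \right)} = 4 u$
$h = 5893$ ($h = \left(-83\right) \left(-71\right) = 5893$)
$V{\left(b,f \right)} = 5893 + 4 f$
$\left(-22799 + V{\left(-159,26 \right)}\right) - 28462 = \left(-22799 + \left(5893 + 4 \cdot 26\right)\right) - 28462 = \left(-22799 + \left(5893 + 104\right)\right) - 28462 = \left(-22799 + 5997\right) - 28462 = -16802 - 28462 = -45264$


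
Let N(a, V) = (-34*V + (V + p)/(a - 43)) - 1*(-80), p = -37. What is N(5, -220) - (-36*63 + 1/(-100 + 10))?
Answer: 8408732/855 ≈ 9834.8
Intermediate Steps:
N(a, V) = 80 - 34*V + (-37 + V)/(-43 + a) (N(a, V) = (-34*V + (V - 37)/(a - 43)) - 1*(-80) = (-34*V + (-37 + V)/(-43 + a)) + 80 = 80 - 34*V + (-37 + V)/(-43 + a))
N(5, -220) - (-36*63 + 1/(-100 + 10)) = (-3477 + 80*5 + 1463*(-220) - 34*(-220)*5)/(-43 + 5) - (-36*63 + 1/(-100 + 10)) = (-3477 + 400 - 321860 + 37400)/(-38) - (-2268 + 1/(-90)) = -1/38*(-287537) - (-2268 - 1/90) = 287537/38 - 1*(-204121/90) = 287537/38 + 204121/90 = 8408732/855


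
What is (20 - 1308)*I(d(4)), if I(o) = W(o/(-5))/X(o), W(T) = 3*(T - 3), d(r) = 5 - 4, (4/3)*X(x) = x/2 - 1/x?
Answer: -164864/5 ≈ -32973.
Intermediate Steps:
X(x) = -3/(4*x) + 3*x/8 (X(x) = 3*(x/2 - 1/x)/4 = -3/(4*x) + 3*x/8)
d(r) = 1
W(T) = -9 + 3*T (W(T) = 3*(-3 + T) = -9 + 3*T)
I(o) = 8*o*(-9 - 3*o/5)/(3*(-2 + o²)) (I(o) = (-9 + 3*(o/(-5)))/((3*(-2 + o²)/(8*o))) = (-9 + 3*(o*(-⅕)))*(8*o/(3*(-2 + o²))) = (-9 + 3*(-o/5))*(8*o/(3*(-2 + o²))) = (-9 - 3*o/5)*(8*o/(3*(-2 + o²))) = 8*o*(-9 - 3*o/5)/(3*(-2 + o²)))
(20 - 1308)*I(d(4)) = (20 - 1308)*((8/5)*1*(-15 - 1*1)/(-2 + 1²)) = -10304*(-15 - 1)/(5*(-2 + 1)) = -10304*(-16)/(5*(-1)) = -10304*(-1)*(-16)/5 = -1288*128/5 = -164864/5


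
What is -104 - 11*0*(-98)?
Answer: -104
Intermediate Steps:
-104 - 11*0*(-98) = -104 + 0*(-98) = -104 + 0 = -104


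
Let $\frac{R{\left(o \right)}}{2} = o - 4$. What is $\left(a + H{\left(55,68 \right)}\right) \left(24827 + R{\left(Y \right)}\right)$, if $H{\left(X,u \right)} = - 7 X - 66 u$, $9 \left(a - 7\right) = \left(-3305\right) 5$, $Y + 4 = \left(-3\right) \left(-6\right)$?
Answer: $- \frac{1498746193}{9} \approx -1.6653 \cdot 10^{8}$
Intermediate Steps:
$Y = 14$ ($Y = -4 - -18 = -4 + 18 = 14$)
$R{\left(o \right)} = -8 + 2 o$ ($R{\left(o \right)} = 2 \left(o - 4\right) = 2 \left(-4 + o\right) = -8 + 2 o$)
$a = - \frac{16462}{9}$ ($a = 7 + \frac{\left(-3305\right) 5}{9} = 7 + \frac{1}{9} \left(-16525\right) = 7 - \frac{16525}{9} = - \frac{16462}{9} \approx -1829.1$)
$H{\left(X,u \right)} = - 66 u - 7 X$
$\left(a + H{\left(55,68 \right)}\right) \left(24827 + R{\left(Y \right)}\right) = \left(- \frac{16462}{9} - 4873\right) \left(24827 + \left(-8 + 2 \cdot 14\right)\right) = \left(- \frac{16462}{9} - 4873\right) \left(24827 + \left(-8 + 28\right)\right) = \left(- \frac{16462}{9} - 4873\right) \left(24827 + 20\right) = \left(- \frac{60319}{9}\right) 24847 = - \frac{1498746193}{9}$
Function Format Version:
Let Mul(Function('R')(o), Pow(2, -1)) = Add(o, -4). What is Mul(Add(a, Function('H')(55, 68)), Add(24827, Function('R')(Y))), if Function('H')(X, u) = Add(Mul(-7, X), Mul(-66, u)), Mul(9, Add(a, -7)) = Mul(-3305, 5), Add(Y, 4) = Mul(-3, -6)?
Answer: Rational(-1498746193, 9) ≈ -1.6653e+8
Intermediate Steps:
Y = 14 (Y = Add(-4, Mul(-3, -6)) = Add(-4, 18) = 14)
Function('R')(o) = Add(-8, Mul(2, o)) (Function('R')(o) = Mul(2, Add(o, -4)) = Mul(2, Add(-4, o)) = Add(-8, Mul(2, o)))
a = Rational(-16462, 9) (a = Add(7, Mul(Rational(1, 9), Mul(-3305, 5))) = Add(7, Mul(Rational(1, 9), -16525)) = Add(7, Rational(-16525, 9)) = Rational(-16462, 9) ≈ -1829.1)
Function('H')(X, u) = Add(Mul(-66, u), Mul(-7, X))
Mul(Add(a, Function('H')(55, 68)), Add(24827, Function('R')(Y))) = Mul(Add(Rational(-16462, 9), Add(Mul(-66, 68), Mul(-7, 55))), Add(24827, Add(-8, Mul(2, 14)))) = Mul(Add(Rational(-16462, 9), Add(-4488, -385)), Add(24827, Add(-8, 28))) = Mul(Add(Rational(-16462, 9), -4873), Add(24827, 20)) = Mul(Rational(-60319, 9), 24847) = Rational(-1498746193, 9)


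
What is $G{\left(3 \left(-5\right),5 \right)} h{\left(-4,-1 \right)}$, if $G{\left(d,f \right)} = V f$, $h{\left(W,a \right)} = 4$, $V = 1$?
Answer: $20$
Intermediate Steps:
$G{\left(d,f \right)} = f$ ($G{\left(d,f \right)} = 1 f = f$)
$G{\left(3 \left(-5\right),5 \right)} h{\left(-4,-1 \right)} = 5 \cdot 4 = 20$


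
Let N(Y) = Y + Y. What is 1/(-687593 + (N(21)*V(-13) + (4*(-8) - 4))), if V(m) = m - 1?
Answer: -1/688217 ≈ -1.4530e-6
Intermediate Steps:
V(m) = -1 + m
N(Y) = 2*Y
1/(-687593 + (N(21)*V(-13) + (4*(-8) - 4))) = 1/(-687593 + ((2*21)*(-1 - 13) + (4*(-8) - 4))) = 1/(-687593 + (42*(-14) + (-32 - 4))) = 1/(-687593 + (-588 - 36)) = 1/(-687593 - 624) = 1/(-688217) = -1/688217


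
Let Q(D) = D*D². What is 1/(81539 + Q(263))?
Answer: 1/18272986 ≈ 5.4726e-8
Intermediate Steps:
Q(D) = D³
1/(81539 + Q(263)) = 1/(81539 + 263³) = 1/(81539 + 18191447) = 1/18272986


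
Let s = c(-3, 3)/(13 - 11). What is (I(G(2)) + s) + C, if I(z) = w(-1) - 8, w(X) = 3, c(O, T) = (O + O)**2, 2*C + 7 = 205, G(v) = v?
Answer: 112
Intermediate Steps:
C = 99 (C = -7/2 + (1/2)*205 = -7/2 + 205/2 = 99)
c(O, T) = 4*O**2 (c(O, T) = (2*O)**2 = 4*O**2)
I(z) = -5 (I(z) = 3 - 8 = -5)
s = 18 (s = (4*(-3)**2)/(13 - 11) = (4*9)/2 = (1/2)*36 = 18)
(I(G(2)) + s) + C = (-5 + 18) + 99 = 13 + 99 = 112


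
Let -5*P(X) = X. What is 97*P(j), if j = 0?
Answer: 0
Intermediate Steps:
P(X) = -X/5
97*P(j) = 97*(-⅕*0) = 97*0 = 0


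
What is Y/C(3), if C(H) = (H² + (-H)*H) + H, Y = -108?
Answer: -36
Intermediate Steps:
C(H) = H (C(H) = (H² - H²) + H = 0 + H = H)
Y/C(3) = -108/3 = -108*⅓ = -36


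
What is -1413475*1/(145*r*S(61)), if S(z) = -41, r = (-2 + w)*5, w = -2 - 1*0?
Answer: -1379/116 ≈ -11.888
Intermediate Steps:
w = -2 (w = -2 + 0 = -2)
r = -20 (r = (-2 - 2)*5 = -4*5 = -20)
-1413475*1/(145*r*S(61)) = -1413475/((-1189*-5*(-1)*(-20))) = -1413475/((-1189*5*(-20))) = -1413475/((-1189*(-100))) = -1413475/((-41*(-2900))) = -1413475/118900 = -1413475*1/118900 = -1379/116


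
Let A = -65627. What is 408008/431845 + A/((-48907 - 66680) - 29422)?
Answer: 87505523887/62621411605 ≈ 1.3974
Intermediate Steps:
408008/431845 + A/((-48907 - 66680) - 29422) = 408008/431845 - 65627/((-48907 - 66680) - 29422) = 408008*(1/431845) - 65627/(-115587 - 29422) = 408008/431845 - 65627/(-145009) = 408008/431845 - 65627*(-1/145009) = 408008/431845 + 65627/145009 = 87505523887/62621411605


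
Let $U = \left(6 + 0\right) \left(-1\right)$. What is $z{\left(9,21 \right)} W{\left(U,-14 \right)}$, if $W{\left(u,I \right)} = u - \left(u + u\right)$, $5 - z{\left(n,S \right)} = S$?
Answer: $-96$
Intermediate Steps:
$z{\left(n,S \right)} = 5 - S$
$U = -6$ ($U = 6 \left(-1\right) = -6$)
$W{\left(u,I \right)} = - u$ ($W{\left(u,I \right)} = u - 2 u = - u$)
$z{\left(9,21 \right)} W{\left(U,-14 \right)} = \left(5 - 21\right) \left(\left(-1\right) \left(-6\right)\right) = \left(5 - 21\right) 6 = \left(-16\right) 6 = -96$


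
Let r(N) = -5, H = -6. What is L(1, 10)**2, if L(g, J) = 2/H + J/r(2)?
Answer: 49/9 ≈ 5.4444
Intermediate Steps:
L(g, J) = -1/3 - J/5 (L(g, J) = 2/(-6) + J/(-5) = 2*(-1/6) + J*(-1/5) = -1/3 - J/5)
L(1, 10)**2 = (-1/3 - 1/5*10)**2 = (-1/3 - 2)**2 = (-7/3)**2 = 49/9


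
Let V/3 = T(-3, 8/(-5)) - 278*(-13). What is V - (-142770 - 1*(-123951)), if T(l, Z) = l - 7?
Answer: 29631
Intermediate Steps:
T(l, Z) = -7 + l
V = 10812 (V = 3*((-7 - 3) - 278*(-13)) = 3*(-10 + 3614) = 3*3604 = 10812)
V - (-142770 - 1*(-123951)) = 10812 - (-142770 - 1*(-123951)) = 10812 - (-142770 + 123951) = 10812 - 1*(-18819) = 10812 + 18819 = 29631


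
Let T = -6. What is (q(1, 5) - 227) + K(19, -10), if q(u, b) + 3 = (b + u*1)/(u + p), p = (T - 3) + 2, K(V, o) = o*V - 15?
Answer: -436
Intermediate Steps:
K(V, o) = -15 + V*o (K(V, o) = V*o - 15 = -15 + V*o)
p = -7 (p = (-6 - 3) + 2 = -9 + 2 = -7)
q(u, b) = -3 + (b + u)/(-7 + u) (q(u, b) = -3 + (b + u*1)/(u - 7) = -3 + (b + u)/(-7 + u))
(q(1, 5) - 227) + K(19, -10) = ((21 + 5 - 2*1)/(-7 + 1) - 227) + (-15 + 19*(-10)) = ((21 + 5 - 2)/(-6) - 227) + (-15 - 190) = (-⅙*24 - 227) - 205 = (-4 - 227) - 205 = -231 - 205 = -436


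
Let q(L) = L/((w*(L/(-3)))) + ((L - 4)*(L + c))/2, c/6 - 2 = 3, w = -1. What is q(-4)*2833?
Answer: -286133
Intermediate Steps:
c = 30 (c = 12 + 6*3 = 12 + 18 = 30)
q(L) = 3 + (-4 + L)*(30 + L)/2 (q(L) = L/((-L/(-3))) + ((L - 4)*(L + 30))/2 = L/((-L*(-1)/3)) + ((-4 + L)*(30 + L))*(½) = L/((-(-1)*L/3)) + (-4 + L)*(30 + L)/2 = L/((L/3)) + (-4 + L)*(30 + L)/2 = L*(3/L) + (-4 + L)*(30 + L)/2 = 3 + (-4 + L)*(30 + L)/2)
q(-4)*2833 = (-57 + (½)*(-4)² + 13*(-4))*2833 = (-57 + (½)*16 - 52)*2833 = (-57 + 8 - 52)*2833 = -101*2833 = -286133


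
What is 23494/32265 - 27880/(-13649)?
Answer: 1220217806/440384985 ≈ 2.7708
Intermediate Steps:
23494/32265 - 27880/(-13649) = 23494*(1/32265) - 27880*(-1/13649) = 23494/32265 + 27880/13649 = 1220217806/440384985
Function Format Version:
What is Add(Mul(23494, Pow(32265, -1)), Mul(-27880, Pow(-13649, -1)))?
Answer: Rational(1220217806, 440384985) ≈ 2.7708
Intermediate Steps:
Add(Mul(23494, Pow(32265, -1)), Mul(-27880, Pow(-13649, -1))) = Add(Mul(23494, Rational(1, 32265)), Mul(-27880, Rational(-1, 13649))) = Add(Rational(23494, 32265), Rational(27880, 13649)) = Rational(1220217806, 440384985)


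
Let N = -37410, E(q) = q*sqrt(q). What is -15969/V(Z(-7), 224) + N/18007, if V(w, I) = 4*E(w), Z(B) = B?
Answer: -37410/18007 - 15969*I*sqrt(7)/196 ≈ -2.0775 - 215.56*I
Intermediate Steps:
E(q) = q**(3/2)
V(w, I) = 4*w**(3/2)
-15969/V(Z(-7), 224) + N/18007 = -15969*I*sqrt(7)/196 - 37410/18007 = -37410/18007 - 15969*I*sqrt(7)/196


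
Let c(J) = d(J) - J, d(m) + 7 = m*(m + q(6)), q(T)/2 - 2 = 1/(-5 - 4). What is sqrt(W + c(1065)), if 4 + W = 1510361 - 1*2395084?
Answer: 2*sqrt(568011)/3 ≈ 502.44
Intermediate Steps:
q(T) = 34/9 (q(T) = 4 + 2/(-5 - 4) = 4 + 2/(-9) = 4 + 2*(-1/9) = 4 - 2/9 = 34/9)
d(m) = -7 + m*(34/9 + m) (d(m) = -7 + m*(m + 34/9) = -7 + m*(34/9 + m))
W = -884727 (W = -4 + (1510361 - 1*2395084) = -4 + (1510361 - 2395084) = -4 - 884723 = -884727)
c(J) = -7 + J**2 + 25*J/9 (c(J) = (-7 + J**2 + 34*J/9) - J = -7 + J**2 + 25*J/9)
sqrt(W + c(1065)) = sqrt(-884727 + (-7 + 1065**2 + (25/9)*1065)) = sqrt(-884727 + (-7 + 1134225 + 8875/3)) = sqrt(-884727 + 3411529/3) = sqrt(757348/3) = 2*sqrt(568011)/3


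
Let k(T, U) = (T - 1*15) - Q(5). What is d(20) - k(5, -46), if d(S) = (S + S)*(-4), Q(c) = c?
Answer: -145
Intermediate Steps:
d(S) = -8*S (d(S) = (2*S)*(-4) = -8*S)
k(T, U) = -20 + T (k(T, U) = (T - 1*15) - 1*5 = (T - 15) - 5 = (-15 + T) - 5 = -20 + T)
d(20) - k(5, -46) = -8*20 - (-20 + 5) = -160 - 1*(-15) = -160 + 15 = -145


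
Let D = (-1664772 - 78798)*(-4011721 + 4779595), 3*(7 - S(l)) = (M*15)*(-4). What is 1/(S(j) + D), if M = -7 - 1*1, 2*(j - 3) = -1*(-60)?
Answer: -1/1338842070333 ≈ -7.4691e-13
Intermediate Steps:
j = 33 (j = 3 + (-1*(-60))/2 = 3 + (½)*60 = 3 + 30 = 33)
M = -8 (M = -7 - 1 = -8)
S(l) = -153 (S(l) = 7 - (-8*15)*(-4)/3 = 7 - (-40)*(-4) = 7 - ⅓*480 = 7 - 160 = -153)
D = -1338842070180 (D = -1743570*767874 = -1338842070180)
1/(S(j) + D) = 1/(-153 - 1338842070180) = 1/(-1338842070333) = -1/1338842070333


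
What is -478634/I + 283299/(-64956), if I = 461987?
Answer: -53990201739/10002942524 ≈ -5.3974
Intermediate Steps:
-478634/I + 283299/(-64956) = -478634/461987 + 283299/(-64956) = -478634*1/461987 + 283299*(-1/64956) = -478634/461987 - 94433/21652 = -53990201739/10002942524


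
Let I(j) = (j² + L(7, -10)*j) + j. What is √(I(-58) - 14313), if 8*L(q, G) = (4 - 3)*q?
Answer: I*√44231/2 ≈ 105.16*I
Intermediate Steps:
L(q, G) = q/8 (L(q, G) = ((4 - 3)*q)/8 = (1*q)/8 = q/8)
I(j) = j² + 15*j/8 (I(j) = (j² + ((⅛)*7)*j) + j = (j² + 7*j/8) + j = j² + 15*j/8)
√(I(-58) - 14313) = √((⅛)*(-58)*(15 + 8*(-58)) - 14313) = √((⅛)*(-58)*(15 - 464) - 14313) = √((⅛)*(-58)*(-449) - 14313) = √(13021/4 - 14313) = √(-44231/4) = I*√44231/2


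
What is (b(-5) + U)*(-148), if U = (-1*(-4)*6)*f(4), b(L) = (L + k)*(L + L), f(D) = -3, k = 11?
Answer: 19536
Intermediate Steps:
b(L) = 2*L*(11 + L) (b(L) = (L + 11)*(L + L) = (11 + L)*(2*L) = 2*L*(11 + L))
U = -72 (U = (-1*(-4)*6)*(-3) = (4*6)*(-3) = 24*(-3) = -72)
(b(-5) + U)*(-148) = (2*(-5)*(11 - 5) - 72)*(-148) = (2*(-5)*6 - 72)*(-148) = (-60 - 72)*(-148) = -132*(-148) = 19536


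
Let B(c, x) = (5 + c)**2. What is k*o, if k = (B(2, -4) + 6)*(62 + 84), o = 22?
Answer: 176660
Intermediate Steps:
k = 8030 (k = ((5 + 2)**2 + 6)*(62 + 84) = (7**2 + 6)*146 = (49 + 6)*146 = 55*146 = 8030)
k*o = 8030*22 = 176660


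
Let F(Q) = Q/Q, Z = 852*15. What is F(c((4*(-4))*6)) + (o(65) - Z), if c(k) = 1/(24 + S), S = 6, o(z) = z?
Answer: -12714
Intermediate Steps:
c(k) = 1/30 (c(k) = 1/(24 + 6) = 1/30)
Z = 12780
F(Q) = 1
F(c((4*(-4))*6)) + (o(65) - Z) = 1 + (65 - 1*12780) = 1 + (65 - 12780) = 1 - 12715 = -12714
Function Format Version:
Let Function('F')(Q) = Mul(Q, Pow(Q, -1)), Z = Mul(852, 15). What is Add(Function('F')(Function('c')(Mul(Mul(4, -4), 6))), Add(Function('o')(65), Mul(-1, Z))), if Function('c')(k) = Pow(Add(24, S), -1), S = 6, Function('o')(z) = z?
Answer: -12714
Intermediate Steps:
Function('c')(k) = Rational(1, 30) (Function('c')(k) = Pow(Add(24, 6), -1) = Pow(30, -1) = Rational(1, 30))
Z = 12780
Function('F')(Q) = 1
Add(Function('F')(Function('c')(Mul(Mul(4, -4), 6))), Add(Function('o')(65), Mul(-1, Z))) = Add(1, Add(65, Mul(-1, 12780))) = Add(1, Add(65, -12780)) = Add(1, -12715) = -12714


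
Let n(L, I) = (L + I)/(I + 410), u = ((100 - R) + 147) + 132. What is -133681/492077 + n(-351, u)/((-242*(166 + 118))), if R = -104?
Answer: -186468557977/686381476682 ≈ -0.27167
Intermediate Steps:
u = 483 (u = ((100 - 1*(-104)) + 147) + 132 = ((100 + 104) + 147) + 132 = (204 + 147) + 132 = 351 + 132 = 483)
n(L, I) = (I + L)/(410 + I)
-133681/492077 + n(-351, u)/((-242*(166 + 118))) = -133681/492077 + ((483 - 351)/(410 + 483))/((-242*(166 + 118))) = -133681*1/492077 + (132/893)/((-242*284)) = -133681/492077 + ((1/893)*132)/(-68728) = -133681/492077 + (132/893)*(-1/68728) = -133681/492077 - 3/1394866 = -186468557977/686381476682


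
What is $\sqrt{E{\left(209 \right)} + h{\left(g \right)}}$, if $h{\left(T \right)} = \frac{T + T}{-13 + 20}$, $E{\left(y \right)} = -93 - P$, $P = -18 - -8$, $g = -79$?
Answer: $\frac{i \sqrt{5173}}{7} \approx 10.275 i$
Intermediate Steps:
$P = -10$ ($P = -18 + 8 = -10$)
$E{\left(y \right)} = -83$ ($E{\left(y \right)} = -93 - -10 = -93 + 10 = -83$)
$h{\left(T \right)} = \frac{2 T}{7}$
$\sqrt{E{\left(209 \right)} + h{\left(g \right)}} = \sqrt{-83 + \frac{2}{7} \left(-79\right)} = \sqrt{-83 - \frac{158}{7}} = \sqrt{- \frac{739}{7}} = \frac{i \sqrt{5173}}{7}$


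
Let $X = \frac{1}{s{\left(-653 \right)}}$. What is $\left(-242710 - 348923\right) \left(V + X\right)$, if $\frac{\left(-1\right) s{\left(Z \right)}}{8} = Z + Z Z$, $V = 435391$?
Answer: $- \frac{877369638411434511}{3406048} \approx -2.5759 \cdot 10^{11}$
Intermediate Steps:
$s{\left(Z \right)} = - 8 Z - 8 Z^{2}$ ($s{\left(Z \right)} = - 8 \left(Z + Z Z\right) = - 8 \left(Z + Z^{2}\right) = - 8 Z - 8 Z^{2}$)
$X = - \frac{1}{3406048}$ ($X = \frac{1}{\left(-8\right) \left(-653\right) \left(1 - 653\right)} = \frac{1}{\left(-8\right) \left(-653\right) \left(-652\right)} = \frac{1}{-3406048} = - \frac{1}{3406048} \approx -2.936 \cdot 10^{-7}$)
$\left(-242710 - 348923\right) \left(V + X\right) = \left(-242710 - 348923\right) \left(435391 - \frac{1}{3406048}\right) = \left(-591633\right) \frac{1482962644767}{3406048} = - \frac{877369638411434511}{3406048}$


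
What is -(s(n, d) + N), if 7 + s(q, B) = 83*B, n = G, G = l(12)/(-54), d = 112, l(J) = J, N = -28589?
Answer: 19300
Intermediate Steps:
G = -2/9 (G = 12/(-54) = 12*(-1/54) = -2/9 ≈ -0.22222)
n = -2/9 ≈ -0.22222
s(q, B) = -7 + 83*B
-(s(n, d) + N) = -((-7 + 83*112) - 28589) = -((-7 + 9296) - 28589) = -(9289 - 28589) = -1*(-19300) = 19300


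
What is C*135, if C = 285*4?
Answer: 153900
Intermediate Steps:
C = 1140
C*135 = 1140*135 = 153900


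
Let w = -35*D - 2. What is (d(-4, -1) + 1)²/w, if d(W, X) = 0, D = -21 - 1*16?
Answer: 1/1293 ≈ 0.00077340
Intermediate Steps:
D = -37 (D = -21 - 16 = -37)
w = 1293 (w = -35*(-37) - 2 = 1295 - 2 = 1293)
(d(-4, -1) + 1)²/w = (0 + 1)²/1293 = 1²*(1/1293) = 1*(1/1293) = 1/1293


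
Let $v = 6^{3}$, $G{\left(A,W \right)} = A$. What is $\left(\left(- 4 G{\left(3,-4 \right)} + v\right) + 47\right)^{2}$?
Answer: $63001$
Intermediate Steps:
$v = 216$
$\left(\left(- 4 G{\left(3,-4 \right)} + v\right) + 47\right)^{2} = \left(\left(\left(-4\right) 3 + 216\right) + 47\right)^{2} = \left(\left(-12 + 216\right) + 47\right)^{2} = \left(204 + 47\right)^{2} = 251^{2} = 63001$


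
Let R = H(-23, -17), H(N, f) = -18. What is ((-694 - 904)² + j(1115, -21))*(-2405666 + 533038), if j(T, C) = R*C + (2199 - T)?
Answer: -4784688133448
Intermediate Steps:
R = -18
j(T, C) = 2199 - T - 18*C (j(T, C) = -18*C + (2199 - T) = 2199 - T - 18*C)
((-694 - 904)² + j(1115, -21))*(-2405666 + 533038) = ((-694 - 904)² + (2199 - 1*1115 - 18*(-21)))*(-2405666 + 533038) = ((-1598)² + (2199 - 1115 + 378))*(-1872628) = (2553604 + 1462)*(-1872628) = 2555066*(-1872628) = -4784688133448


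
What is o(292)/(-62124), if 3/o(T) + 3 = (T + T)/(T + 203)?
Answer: 495/18657908 ≈ 2.6530e-5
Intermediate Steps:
o(T) = 3/(-3 + 2*T/(203 + T)) (o(T) = 3/(-3 + (T + T)/(T + 203)) = 3/(-3 + (2*T)/(203 + T)) = 3/(-3 + 2*T/(203 + T)))
o(292)/(-62124) = (3*(-203 - 1*292)/(609 + 292))/(-62124) = (3*(-203 - 292)/901)*(-1/62124) = (3*(1/901)*(-495))*(-1/62124) = -1485/901*(-1/62124) = 495/18657908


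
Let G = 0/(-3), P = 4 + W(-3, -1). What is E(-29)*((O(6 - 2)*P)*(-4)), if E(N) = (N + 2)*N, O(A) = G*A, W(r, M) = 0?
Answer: 0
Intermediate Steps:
P = 4 (P = 4 + 0 = 4)
G = 0 (G = 0*(-1/3) = 0)
O(A) = 0 (O(A) = 0*A = 0)
E(N) = N*(2 + N) (E(N) = (2 + N)*N = N*(2 + N))
E(-29)*((O(6 - 2)*P)*(-4)) = (-29*(2 - 29))*((0*4)*(-4)) = (-29*(-27))*(0*(-4)) = 783*0 = 0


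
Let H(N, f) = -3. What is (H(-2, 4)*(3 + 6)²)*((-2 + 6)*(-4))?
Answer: 3888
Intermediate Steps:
(H(-2, 4)*(3 + 6)²)*((-2 + 6)*(-4)) = (-3*(3 + 6)²)*((-2 + 6)*(-4)) = (-3*9²)*(4*(-4)) = -3*81*(-16) = -243*(-16) = 3888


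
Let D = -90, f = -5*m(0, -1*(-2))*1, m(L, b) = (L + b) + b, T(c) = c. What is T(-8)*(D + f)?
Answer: 880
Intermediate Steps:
m(L, b) = L + 2*b
f = -20 (f = -5*(0 + 2*(-1*(-2)))*1 = -5*(0 + 2*2)*1 = -5*(0 + 4)*1 = -5*4*1 = -20*1 = -20)
T(-8)*(D + f) = -8*(-90 - 20) = -8*(-110) = 880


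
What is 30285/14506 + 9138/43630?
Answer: 726945189/316448390 ≈ 2.2972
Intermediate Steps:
30285/14506 + 9138/43630 = 30285*(1/14506) + 9138*(1/43630) = 30285/14506 + 4569/21815 = 726945189/316448390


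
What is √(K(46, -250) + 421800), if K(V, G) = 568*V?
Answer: 2*√111982 ≈ 669.27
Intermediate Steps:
√(K(46, -250) + 421800) = √(568*46 + 421800) = √(26128 + 421800) = √447928 = 2*√111982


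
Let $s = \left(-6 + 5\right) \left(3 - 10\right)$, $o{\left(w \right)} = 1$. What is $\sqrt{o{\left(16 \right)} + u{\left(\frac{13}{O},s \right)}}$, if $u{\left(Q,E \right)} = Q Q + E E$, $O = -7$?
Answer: $\frac{3 \sqrt{291}}{7} \approx 7.3109$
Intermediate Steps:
$s = 7$ ($s = \left(-1\right) \left(-7\right) = 7$)
$u{\left(Q,E \right)} = E^{2} + Q^{2}$ ($u{\left(Q,E \right)} = Q^{2} + E^{2} = E^{2} + Q^{2}$)
$\sqrt{o{\left(16 \right)} + u{\left(\frac{13}{O},s \right)}} = \sqrt{1 + \left(7^{2} + \left(\frac{13}{-7}\right)^{2}\right)} = \sqrt{1 + \left(49 + \left(13 \left(- \frac{1}{7}\right)\right)^{2}\right)} = \sqrt{1 + \left(49 + \left(- \frac{13}{7}\right)^{2}\right)} = \sqrt{1 + \left(49 + \frac{169}{49}\right)} = \sqrt{1 + \frac{2570}{49}} = \sqrt{\frac{2619}{49}} = \frac{3 \sqrt{291}}{7}$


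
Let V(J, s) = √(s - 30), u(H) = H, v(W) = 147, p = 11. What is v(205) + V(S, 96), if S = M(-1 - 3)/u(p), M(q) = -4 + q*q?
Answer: 147 + √66 ≈ 155.12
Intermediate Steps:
M(q) = -4 + q²
S = 12/11 (S = (-4 + (-1 - 3)²)/11 = (-4 + (-4)²)*(1/11) = (-4 + 16)*(1/11) = 12*(1/11) = 12/11 ≈ 1.0909)
V(J, s) = √(-30 + s)
v(205) + V(S, 96) = 147 + √(-30 + 96) = 147 + √66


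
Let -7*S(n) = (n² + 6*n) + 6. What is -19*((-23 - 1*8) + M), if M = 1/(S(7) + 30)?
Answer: 66424/113 ≈ 587.82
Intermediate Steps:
S(n) = -6/7 - 6*n/7 - n²/7 (S(n) = -((n² + 6*n) + 6)/7 = -(6 + n² + 6*n)/7 = -6/7 - 6*n/7 - n²/7)
M = 7/113 (M = 1/((-6/7 - 6/7*7 - ⅐*7²) + 30) = 1/((-6/7 - 6 - ⅐*49) + 30) = 1/((-6/7 - 6 - 7) + 30) = 1/(-97/7 + 30) = 1/(113/7) = 7/113 ≈ 0.061947)
-19*((-23 - 1*8) + M) = -19*((-23 - 1*8) + 7/113) = -19*((-23 - 8) + 7/113) = -19*(-31 + 7/113) = -19*(-3496/113) = 66424/113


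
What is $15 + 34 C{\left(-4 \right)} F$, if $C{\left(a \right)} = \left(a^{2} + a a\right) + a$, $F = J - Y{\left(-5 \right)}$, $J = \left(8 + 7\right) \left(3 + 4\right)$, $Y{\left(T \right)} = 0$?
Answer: $99975$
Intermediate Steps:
$J = 105$ ($J = 15 \cdot 7 = 105$)
$F = 105$ ($F = 105 - 0 = 105 + 0 = 105$)
$C{\left(a \right)} = a + 2 a^{2}$ ($C{\left(a \right)} = \left(a^{2} + a^{2}\right) + a = 2 a^{2} + a = a + 2 a^{2}$)
$15 + 34 C{\left(-4 \right)} F = 15 + 34 - 4 \left(1 + 2 \left(-4\right)\right) 105 = 15 + 34 - 4 \left(1 - 8\right) 105 = 15 + 34 \left(-4\right) \left(-7\right) 105 = 15 + 34 \cdot 28 \cdot 105 = 15 + 34 \cdot 2940 = 15 + 99960 = 99975$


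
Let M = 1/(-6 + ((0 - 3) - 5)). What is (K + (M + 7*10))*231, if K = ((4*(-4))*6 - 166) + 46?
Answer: -67485/2 ≈ -33743.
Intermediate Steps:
M = -1/14 (M = 1/(-6 + (-3 - 5)) = 1/(-6 - 8) = 1/(-14) = -1/14 ≈ -0.071429)
K = -216 (K = (-16*6 - 166) + 46 = (-96 - 166) + 46 = -262 + 46 = -216)
(K + (M + 7*10))*231 = (-216 + (-1/14 + 7*10))*231 = (-216 + (-1/14 + 70))*231 = (-216 + 979/14)*231 = -2045/14*231 = -67485/2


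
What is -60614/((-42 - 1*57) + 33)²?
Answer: -30307/2178 ≈ -13.915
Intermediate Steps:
-60614/((-42 - 1*57) + 33)² = -60614/((-42 - 57) + 33)² = -60614/(-99 + 33)² = -60614/((-66)²) = -60614/4356 = -60614*1/4356 = -30307/2178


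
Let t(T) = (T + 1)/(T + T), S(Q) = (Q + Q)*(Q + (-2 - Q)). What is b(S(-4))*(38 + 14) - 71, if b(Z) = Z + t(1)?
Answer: 813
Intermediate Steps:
S(Q) = -4*Q (S(Q) = (2*Q)*(-2) = -4*Q)
t(T) = (1 + T)/(2*T) (t(T) = (1 + T)/((2*T)) = (1 + T)*(1/(2*T)) = (1 + T)/(2*T))
b(Z) = 1 + Z (b(Z) = Z + (1/2)*(1 + 1)/1 = Z + (1/2)*1*2 = Z + 1 = 1 + Z)
b(S(-4))*(38 + 14) - 71 = (1 - 4*(-4))*(38 + 14) - 71 = (1 + 16)*52 - 71 = 17*52 - 71 = 884 - 71 = 813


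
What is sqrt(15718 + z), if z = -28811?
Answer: I*sqrt(13093) ≈ 114.42*I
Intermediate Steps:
sqrt(15718 + z) = sqrt(15718 - 28811) = sqrt(-13093) = I*sqrt(13093)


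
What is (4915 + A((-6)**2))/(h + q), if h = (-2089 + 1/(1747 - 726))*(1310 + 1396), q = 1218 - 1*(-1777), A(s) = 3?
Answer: -5021278/5768482913 ≈ -0.00087047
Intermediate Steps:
q = 2995 (q = 1218 + 1777 = 2995)
h = -5771540808/1021 (h = (-2089 + 1/1021)*2706 = -2132868/1021*2706 = -5771540808/1021 ≈ -5.6528e+6)
(4915 + A((-6)**2))/(h + q) = (4915 + 3)/(-5771540808/1021 + 2995) = 4918/(-5768482913/1021) = 4918*(-1021/5768482913) = -5021278/5768482913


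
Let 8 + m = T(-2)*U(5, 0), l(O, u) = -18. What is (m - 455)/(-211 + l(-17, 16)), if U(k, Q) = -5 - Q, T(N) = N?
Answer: 453/229 ≈ 1.9782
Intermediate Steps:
m = 2 (m = -8 - 2*(-5 - 1*0) = -8 - 2*(-5 + 0) = -8 - 2*(-5) = -8 + 10 = 2)
(m - 455)/(-211 + l(-17, 16)) = (2 - 455)/(-211 - 18) = -453/(-229) = -453*(-1/229) = 453/229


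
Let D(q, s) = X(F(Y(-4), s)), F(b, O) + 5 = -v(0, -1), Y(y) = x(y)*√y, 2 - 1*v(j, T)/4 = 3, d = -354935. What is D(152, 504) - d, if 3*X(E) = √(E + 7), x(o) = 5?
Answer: 354935 + √6/3 ≈ 3.5494e+5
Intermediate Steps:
v(j, T) = -4 (v(j, T) = 8 - 4*3 = 8 - 12 = -4)
Y(y) = 5*√y
F(b, O) = -1 (F(b, O) = -5 - 1*(-4) = -5 + 4 = -1)
X(E) = √(7 + E)/3 (X(E) = √(E + 7)/3 = √(7 + E)/3)
D(q, s) = √6/3 (D(q, s) = √(7 - 1)/3 = √6/3)
D(152, 504) - d = √6/3 - 1*(-354935) = √6/3 + 354935 = 354935 + √6/3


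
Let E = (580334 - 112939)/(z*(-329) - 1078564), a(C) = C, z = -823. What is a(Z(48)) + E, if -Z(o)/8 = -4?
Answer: 25382109/807797 ≈ 31.421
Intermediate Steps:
Z(o) = 32 (Z(o) = -8*(-4) = 32)
E = -467395/807797 (E = (580334 - 112939)/(-823*(-329) - 1078564) = 467395/(270767 - 1078564) = 467395/(-807797) = 467395*(-1/807797) = -467395/807797 ≈ -0.57860)
a(Z(48)) + E = 32 - 467395/807797 = 25382109/807797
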